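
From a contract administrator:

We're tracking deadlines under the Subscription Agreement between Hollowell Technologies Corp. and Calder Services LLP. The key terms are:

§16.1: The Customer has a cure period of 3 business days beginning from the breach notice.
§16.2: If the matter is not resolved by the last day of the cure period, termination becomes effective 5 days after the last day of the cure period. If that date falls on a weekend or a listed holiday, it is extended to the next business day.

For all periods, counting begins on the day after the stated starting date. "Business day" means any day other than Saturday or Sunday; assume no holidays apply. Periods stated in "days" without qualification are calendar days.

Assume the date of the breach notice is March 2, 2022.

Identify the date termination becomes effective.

The last day of the cure period: counting 3 business days from Wednesday, March 2, 2022 (Mar 3, Mar 4, Mar 7, skipping weekends) reaches Monday, March 7, 2022.
The date termination becomes effective: 5 calendar days after March 7, 2022 is March 12, 2022. That falls on a Saturday, so it rolls to the next business day, Monday, March 14, 2022.

March 14, 2022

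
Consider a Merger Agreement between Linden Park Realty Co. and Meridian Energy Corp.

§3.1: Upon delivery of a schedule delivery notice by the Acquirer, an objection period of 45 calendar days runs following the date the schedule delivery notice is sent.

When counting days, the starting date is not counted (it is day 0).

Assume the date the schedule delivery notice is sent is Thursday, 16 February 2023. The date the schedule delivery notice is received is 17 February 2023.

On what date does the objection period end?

Adding 45 calendar days to 16 February 2023 gives 2 April 2023, which is the last day of the objection period.

2 April 2023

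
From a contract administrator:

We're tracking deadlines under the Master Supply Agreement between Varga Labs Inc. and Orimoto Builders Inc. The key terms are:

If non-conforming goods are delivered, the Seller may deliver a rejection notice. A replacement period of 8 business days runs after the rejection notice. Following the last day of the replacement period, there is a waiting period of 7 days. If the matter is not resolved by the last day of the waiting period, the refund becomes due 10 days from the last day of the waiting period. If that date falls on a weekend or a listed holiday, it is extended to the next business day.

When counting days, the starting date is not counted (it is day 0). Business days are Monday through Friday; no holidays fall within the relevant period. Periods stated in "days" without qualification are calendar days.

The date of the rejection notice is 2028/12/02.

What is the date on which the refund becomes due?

The last day of the replacement period: counting 8 business days from Saturday, 2028/12/02 (Dec 4, Dec 5, Dec 6, Dec 7, Dec 8, Dec 11, Dec 12, Dec 13, skipping weekends) reaches Wednesday, 2028/12/13.
The last day of the waiting period: 2028/12/13 + 7 days = 2028/12/20.
The date on which the refund becomes due: 2028/12/20 + 10 days = 2028/12/30. That falls on a Saturday, so it rolls to the next business day, Monday, 2029/01/01.

2029/01/01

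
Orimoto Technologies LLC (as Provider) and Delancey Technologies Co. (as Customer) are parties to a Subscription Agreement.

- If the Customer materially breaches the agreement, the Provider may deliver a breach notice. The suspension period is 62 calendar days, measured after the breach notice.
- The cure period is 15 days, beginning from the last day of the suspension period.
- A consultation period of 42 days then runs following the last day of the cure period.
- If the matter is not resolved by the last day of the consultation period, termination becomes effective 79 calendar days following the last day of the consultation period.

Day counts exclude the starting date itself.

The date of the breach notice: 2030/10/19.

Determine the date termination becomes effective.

2031/05/05

Adding 62 calendar days to 2030/10/19 gives 2030/12/20, which is the last day of the suspension period.
The last day of the cure period: 2030/12/20 + 15 days = 2031/01/04.
The last day of the consultation period: 42 calendar days after 2031/01/04 is 2031/02/15.
Adding 79 calendar days to 2031/02/15 gives 2031/05/05, which is the date termination becomes effective.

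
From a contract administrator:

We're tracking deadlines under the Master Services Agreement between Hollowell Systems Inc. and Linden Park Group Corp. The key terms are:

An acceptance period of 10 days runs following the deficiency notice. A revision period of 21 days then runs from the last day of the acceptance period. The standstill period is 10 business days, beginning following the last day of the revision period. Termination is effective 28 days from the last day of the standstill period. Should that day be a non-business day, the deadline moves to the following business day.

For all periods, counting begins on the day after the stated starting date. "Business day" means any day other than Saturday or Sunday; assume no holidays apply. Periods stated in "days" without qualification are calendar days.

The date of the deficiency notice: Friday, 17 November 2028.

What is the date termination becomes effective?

29 January 2029

The last day of the acceptance period: 10 calendar days after 17 November 2028 is 27 November 2028.
Adding 21 calendar days to 27 November 2028 gives 18 December 2028, which is the last day of the revision period.
From Monday, 18 December 2028, 10 business days (Dec 19, Dec 20, Dec 21, Dec 22, Dec 25, Dec 26, Dec 27, Dec 28, Dec 29, Jan 1, skipping weekends) brings us to Monday, 1 January 2029, which is the last day of the standstill period.
Adding 28 calendar days to 1 January 2029 gives 29 January 2029, which is the date termination becomes effective. 29 January 2029 is a Monday, so no roll-forward applies.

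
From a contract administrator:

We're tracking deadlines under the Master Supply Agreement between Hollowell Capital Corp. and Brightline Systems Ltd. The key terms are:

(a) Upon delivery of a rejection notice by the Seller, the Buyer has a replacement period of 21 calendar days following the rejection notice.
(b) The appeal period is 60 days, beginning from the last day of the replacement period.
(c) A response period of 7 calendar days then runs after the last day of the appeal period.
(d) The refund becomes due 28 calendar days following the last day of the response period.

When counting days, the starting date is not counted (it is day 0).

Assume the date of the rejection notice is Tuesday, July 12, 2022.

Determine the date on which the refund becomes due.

Adding 21 calendar days to July 12, 2022 gives August 2, 2022, which is the last day of the replacement period.
Adding 60 calendar days to August 2, 2022 gives October 1, 2022, which is the last day of the appeal period.
The last day of the response period: 7 calendar days after October 1, 2022 is October 8, 2022.
The date on which the refund becomes due: October 8, 2022 + 28 days = November 5, 2022.

November 5, 2022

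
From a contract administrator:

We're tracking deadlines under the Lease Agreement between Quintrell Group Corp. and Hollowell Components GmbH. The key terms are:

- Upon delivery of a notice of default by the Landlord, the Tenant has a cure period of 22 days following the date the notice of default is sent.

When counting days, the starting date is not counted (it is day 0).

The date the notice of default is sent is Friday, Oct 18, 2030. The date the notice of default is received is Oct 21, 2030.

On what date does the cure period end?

The last day of the cure period: Oct 18, 2030 + 22 days = Nov 9, 2030.

Nov 9, 2030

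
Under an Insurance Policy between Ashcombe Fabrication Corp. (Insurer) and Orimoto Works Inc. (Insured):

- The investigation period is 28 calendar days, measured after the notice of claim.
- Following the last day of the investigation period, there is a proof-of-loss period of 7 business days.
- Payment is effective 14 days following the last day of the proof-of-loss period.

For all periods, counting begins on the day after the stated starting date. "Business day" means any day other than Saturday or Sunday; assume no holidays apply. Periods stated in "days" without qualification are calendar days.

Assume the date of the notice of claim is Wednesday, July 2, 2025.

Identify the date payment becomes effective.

Adding 28 calendar days to July 2, 2025 gives July 30, 2025, which is the last day of the investigation period.
The last day of the proof-of-loss period: counting 7 business days from Wednesday, July 30, 2025 (Jul 31, Aug 1, Aug 4, Aug 5, Aug 6, Aug 7, Aug 8, skipping weekends) reaches Friday, August 8, 2025.
The date payment becomes effective: August 8, 2025 + 14 days = August 22, 2025.

August 22, 2025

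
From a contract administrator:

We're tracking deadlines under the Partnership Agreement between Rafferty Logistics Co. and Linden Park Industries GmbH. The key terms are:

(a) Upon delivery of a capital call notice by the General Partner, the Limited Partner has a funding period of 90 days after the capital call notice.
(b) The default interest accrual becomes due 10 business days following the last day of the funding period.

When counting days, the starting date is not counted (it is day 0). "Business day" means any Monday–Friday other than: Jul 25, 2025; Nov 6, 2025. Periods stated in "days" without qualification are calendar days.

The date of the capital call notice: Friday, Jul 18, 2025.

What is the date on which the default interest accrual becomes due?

Oct 30, 2025

The last day of the funding period: Jul 18, 2025 + 90 days = Oct 16, 2025.
The date on which the default interest accrual becomes due: 10 business days after Thursday, Oct 16, 2025, skipping weekends — Oct 17, Oct 20, Oct 21, Oct 22, Oct 23, Oct 24, Oct 27, Oct 28, Oct 29, Oct 30 — lands on Thursday, Oct 30, 2025.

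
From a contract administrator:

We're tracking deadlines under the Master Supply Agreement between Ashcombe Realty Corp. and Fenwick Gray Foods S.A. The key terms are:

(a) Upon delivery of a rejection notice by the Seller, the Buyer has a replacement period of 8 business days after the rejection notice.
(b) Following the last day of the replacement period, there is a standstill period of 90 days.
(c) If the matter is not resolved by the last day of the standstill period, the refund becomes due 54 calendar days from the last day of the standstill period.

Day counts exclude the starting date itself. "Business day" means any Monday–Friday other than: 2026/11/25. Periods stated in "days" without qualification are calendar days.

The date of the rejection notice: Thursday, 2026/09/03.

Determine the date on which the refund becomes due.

The last day of the replacement period: 8 business days after Thursday, 2026/09/03, skipping weekends — Sep 4, Sep 7, Sep 8, Sep 9, Sep 10, Sep 11, Sep 14, Sep 15 — lands on Tuesday, 2026/09/15.
Adding 90 calendar days to 2026/09/15 gives 2026/12/14, which is the last day of the standstill period.
Adding 54 calendar days to 2026/12/14 gives 2027/02/06, which is the date on which the refund becomes due.

2027/02/06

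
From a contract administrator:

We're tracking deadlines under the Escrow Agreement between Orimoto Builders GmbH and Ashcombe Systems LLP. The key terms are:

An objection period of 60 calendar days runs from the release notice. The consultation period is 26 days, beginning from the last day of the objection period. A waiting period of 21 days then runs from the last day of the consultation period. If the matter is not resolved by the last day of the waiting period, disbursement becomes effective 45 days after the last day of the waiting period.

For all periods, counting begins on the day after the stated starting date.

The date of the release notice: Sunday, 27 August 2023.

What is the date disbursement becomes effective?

The last day of the objection period: 60 calendar days after 27 August 2023 is 26 October 2023.
The last day of the consultation period: 26 October 2023 + 26 days = 21 November 2023.
Adding 21 calendar days to 21 November 2023 gives 12 December 2023, which is the last day of the waiting period.
The date disbursement becomes effective: 45 calendar days after 12 December 2023 is 26 January 2024.

26 January 2024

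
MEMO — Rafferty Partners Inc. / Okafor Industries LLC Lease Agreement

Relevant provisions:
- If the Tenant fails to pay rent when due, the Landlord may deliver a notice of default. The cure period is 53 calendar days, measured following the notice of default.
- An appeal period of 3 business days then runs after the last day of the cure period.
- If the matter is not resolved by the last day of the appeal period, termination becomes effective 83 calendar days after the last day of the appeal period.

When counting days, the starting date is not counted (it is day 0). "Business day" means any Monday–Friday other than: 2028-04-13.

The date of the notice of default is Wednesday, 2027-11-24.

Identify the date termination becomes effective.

2028-04-11

Adding 53 calendar days to 2027-11-24 gives 2028-01-16, which is the last day of the cure period.
From Sunday, 2028-01-16, 3 business days (Jan 17, Jan 18, Jan 19, skipping weekends) brings us to Wednesday, 2028-01-19, which is the last day of the appeal period.
The date termination becomes effective: 83 calendar days after 2028-01-19 is 2028-04-11.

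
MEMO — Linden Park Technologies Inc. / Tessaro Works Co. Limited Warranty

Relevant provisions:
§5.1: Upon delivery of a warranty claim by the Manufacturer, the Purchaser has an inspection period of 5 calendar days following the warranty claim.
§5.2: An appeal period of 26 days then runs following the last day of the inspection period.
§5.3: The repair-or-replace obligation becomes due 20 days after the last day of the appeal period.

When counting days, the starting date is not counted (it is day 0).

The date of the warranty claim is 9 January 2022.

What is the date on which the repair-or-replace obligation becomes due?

1 March 2022

The last day of the inspection period: 9 January 2022 + 5 days = 14 January 2022.
The last day of the appeal period: 14 January 2022 + 26 days = 9 February 2022.
The date on which the repair-or-replace obligation becomes due: 20 calendar days after 9 February 2022 is 1 March 2022.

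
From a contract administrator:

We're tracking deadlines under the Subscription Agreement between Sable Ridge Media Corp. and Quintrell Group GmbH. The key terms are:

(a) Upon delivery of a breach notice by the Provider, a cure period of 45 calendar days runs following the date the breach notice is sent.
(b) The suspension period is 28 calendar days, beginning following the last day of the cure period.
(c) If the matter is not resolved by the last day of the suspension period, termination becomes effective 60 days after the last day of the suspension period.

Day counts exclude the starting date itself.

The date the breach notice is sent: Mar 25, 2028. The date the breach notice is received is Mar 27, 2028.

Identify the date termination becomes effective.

Aug 5, 2028

The last day of the cure period: Mar 25, 2028 + 45 days = May 9, 2028.
Adding 28 calendar days to May 9, 2028 gives Jun 6, 2028, which is the last day of the suspension period.
Adding 60 calendar days to Jun 6, 2028 gives Aug 5, 2028, which is the date termination becomes effective.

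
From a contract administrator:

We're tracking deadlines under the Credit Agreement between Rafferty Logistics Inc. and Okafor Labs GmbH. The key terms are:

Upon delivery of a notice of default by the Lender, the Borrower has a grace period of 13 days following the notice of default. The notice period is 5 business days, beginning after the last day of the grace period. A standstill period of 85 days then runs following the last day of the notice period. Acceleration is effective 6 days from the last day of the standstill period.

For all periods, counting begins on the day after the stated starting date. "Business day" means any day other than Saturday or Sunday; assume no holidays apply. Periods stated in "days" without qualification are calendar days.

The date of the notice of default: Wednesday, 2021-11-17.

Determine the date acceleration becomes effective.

2022-03-08

The last day of the grace period: 13 calendar days after 2021-11-17 is 2021-11-30.
From Tuesday, 2021-11-30, 5 business days (Dec 1, Dec 2, Dec 3, Dec 6, Dec 7, skipping weekends) brings us to Tuesday, 2021-12-07, which is the last day of the notice period.
The last day of the standstill period: 2021-12-07 + 85 days = 2022-03-02.
The date acceleration becomes effective: 6 calendar days after 2022-03-02 is 2022-03-08.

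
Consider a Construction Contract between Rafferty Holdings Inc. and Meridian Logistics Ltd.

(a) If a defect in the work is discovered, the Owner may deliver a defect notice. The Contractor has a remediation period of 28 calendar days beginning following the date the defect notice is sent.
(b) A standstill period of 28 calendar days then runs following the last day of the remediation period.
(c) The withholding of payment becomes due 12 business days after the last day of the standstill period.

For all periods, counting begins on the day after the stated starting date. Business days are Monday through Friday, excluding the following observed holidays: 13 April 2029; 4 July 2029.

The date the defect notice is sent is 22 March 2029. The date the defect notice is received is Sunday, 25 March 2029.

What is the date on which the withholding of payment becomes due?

4 June 2029

The last day of the remediation period: 22 March 2029 + 28 days = 19 April 2029.
The last day of the standstill period: 28 calendar days after 19 April 2029 is 17 May 2029.
The date on which the withholding of payment becomes due: 12 business days after Thursday, 17 May 2029, skipping weekends — May 18, May 21, May 22, May 23, …, May 31, Jun 1, Jun 4 — lands on Monday, 4 June 2029.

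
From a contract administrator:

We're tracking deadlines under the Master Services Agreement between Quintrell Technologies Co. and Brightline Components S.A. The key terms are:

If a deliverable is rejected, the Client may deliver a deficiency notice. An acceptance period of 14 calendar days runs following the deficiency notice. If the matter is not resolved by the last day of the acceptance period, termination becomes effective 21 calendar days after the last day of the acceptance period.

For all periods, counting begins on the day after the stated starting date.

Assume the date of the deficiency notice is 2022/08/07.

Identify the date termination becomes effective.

2022/09/11

Adding 14 calendar days to 2022/08/07 gives 2022/08/21, which is the last day of the acceptance period.
The date termination becomes effective: 2022/08/21 + 21 days = 2022/09/11.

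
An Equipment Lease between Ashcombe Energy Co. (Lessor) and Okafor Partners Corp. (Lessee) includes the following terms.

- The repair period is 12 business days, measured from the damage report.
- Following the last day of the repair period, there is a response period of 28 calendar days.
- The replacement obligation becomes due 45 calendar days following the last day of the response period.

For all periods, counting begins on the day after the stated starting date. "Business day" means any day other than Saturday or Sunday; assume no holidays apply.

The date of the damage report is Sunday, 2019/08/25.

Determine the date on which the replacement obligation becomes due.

The last day of the repair period: 12 business days after Sunday, 2019/08/25, skipping weekends — Aug 26, Aug 27, Aug 28, Aug 29, …, Sep 6, Sep 9, Sep 10 — lands on Tuesday, 2019/09/10.
The last day of the response period: 2019/09/10 + 28 days = 2019/10/08.
The date on which the replacement obligation becomes due: 2019/10/08 + 45 days = 2019/11/22.

2019/11/22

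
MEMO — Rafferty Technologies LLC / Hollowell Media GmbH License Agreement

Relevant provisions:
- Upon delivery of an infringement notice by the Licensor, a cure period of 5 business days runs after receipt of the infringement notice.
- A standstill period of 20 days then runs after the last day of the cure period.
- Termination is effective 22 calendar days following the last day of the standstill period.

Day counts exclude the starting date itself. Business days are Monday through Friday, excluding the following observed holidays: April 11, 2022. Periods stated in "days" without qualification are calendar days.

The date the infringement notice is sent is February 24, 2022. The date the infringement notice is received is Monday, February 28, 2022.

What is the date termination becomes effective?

From Monday, February 28, 2022, 5 business days (Mar 1, Mar 2, Mar 3, Mar 4, Mar 7, skipping weekends) brings us to Monday, March 7, 2022, which is the last day of the cure period.
The last day of the standstill period: March 7, 2022 + 20 days = March 27, 2022.
Adding 22 calendar days to March 27, 2022 gives April 18, 2022, which is the date termination becomes effective.

April 18, 2022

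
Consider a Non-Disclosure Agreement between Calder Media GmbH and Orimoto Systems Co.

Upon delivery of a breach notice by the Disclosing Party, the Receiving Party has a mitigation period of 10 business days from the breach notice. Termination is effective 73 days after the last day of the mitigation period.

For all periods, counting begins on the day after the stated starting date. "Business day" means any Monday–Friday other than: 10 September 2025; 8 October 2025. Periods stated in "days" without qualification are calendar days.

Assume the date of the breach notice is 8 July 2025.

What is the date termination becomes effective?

The last day of the mitigation period: 10 business days after Tuesday, 8 July 2025, skipping weekends — Jul 9, Jul 10, Jul 11, Jul 14, Jul 15, Jul 16, Jul 17, Jul 18, Jul 21, Jul 22 — lands on Tuesday, 22 July 2025.
The date termination becomes effective: 73 calendar days after 22 July 2025 is 3 October 2025.

3 October 2025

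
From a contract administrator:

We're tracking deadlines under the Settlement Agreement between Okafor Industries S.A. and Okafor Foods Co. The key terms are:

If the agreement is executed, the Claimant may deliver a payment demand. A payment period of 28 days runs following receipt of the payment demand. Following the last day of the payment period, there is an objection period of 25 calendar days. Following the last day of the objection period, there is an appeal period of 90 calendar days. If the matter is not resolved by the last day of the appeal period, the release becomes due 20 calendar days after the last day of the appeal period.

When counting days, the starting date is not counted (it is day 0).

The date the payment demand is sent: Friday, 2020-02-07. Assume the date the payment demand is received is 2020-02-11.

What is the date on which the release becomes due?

The last day of the payment period: 2020-02-11 + 28 days = 2020-03-10.
Adding 25 calendar days to 2020-03-10 gives 2020-04-04, which is the last day of the objection period.
The last day of the appeal period: 90 calendar days after 2020-04-04 is 2020-07-03.
The date on which the release becomes due: 20 calendar days after 2020-07-03 is 2020-07-23.

2020-07-23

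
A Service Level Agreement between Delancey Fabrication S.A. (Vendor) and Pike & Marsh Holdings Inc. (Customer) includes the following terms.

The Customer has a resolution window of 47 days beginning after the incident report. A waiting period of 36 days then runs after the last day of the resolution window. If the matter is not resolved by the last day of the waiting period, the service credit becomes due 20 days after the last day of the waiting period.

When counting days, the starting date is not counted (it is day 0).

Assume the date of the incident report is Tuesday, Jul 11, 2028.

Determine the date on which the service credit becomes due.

Oct 22, 2028

Adding 47 calendar days to Jul 11, 2028 gives Aug 27, 2028, which is the last day of the resolution window.
The last day of the waiting period: Aug 27, 2028 + 36 days = Oct 2, 2028.
Adding 20 calendar days to Oct 2, 2028 gives Oct 22, 2028, which is the date on which the service credit becomes due.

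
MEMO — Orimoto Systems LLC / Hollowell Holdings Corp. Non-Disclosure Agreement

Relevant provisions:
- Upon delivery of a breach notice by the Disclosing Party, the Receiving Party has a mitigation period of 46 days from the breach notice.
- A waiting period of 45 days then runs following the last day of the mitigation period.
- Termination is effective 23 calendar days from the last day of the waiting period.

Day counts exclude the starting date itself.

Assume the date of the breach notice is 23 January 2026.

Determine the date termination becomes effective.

17 May 2026

Adding 46 calendar days to 23 January 2026 gives 10 March 2026, which is the last day of the mitigation period.
The last day of the waiting period: 10 March 2026 + 45 days = 24 April 2026.
The date termination becomes effective: 24 April 2026 + 23 days = 17 May 2026.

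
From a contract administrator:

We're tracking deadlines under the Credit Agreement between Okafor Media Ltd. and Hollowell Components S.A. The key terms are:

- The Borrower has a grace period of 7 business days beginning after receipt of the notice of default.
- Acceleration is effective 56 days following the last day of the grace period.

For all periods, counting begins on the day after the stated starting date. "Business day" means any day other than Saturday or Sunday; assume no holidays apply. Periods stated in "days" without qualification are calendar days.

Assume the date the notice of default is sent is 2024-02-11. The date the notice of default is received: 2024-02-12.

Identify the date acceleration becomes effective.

The last day of the grace period: 7 business days after Monday, 2024-02-12, skipping weekends — Feb 13, Feb 14, Feb 15, Feb 16, Feb 19, Feb 20, Feb 21 — lands on Wednesday, 2024-02-21.
The date acceleration becomes effective: 2024-02-21 + 56 days = 2024-04-17.

2024-04-17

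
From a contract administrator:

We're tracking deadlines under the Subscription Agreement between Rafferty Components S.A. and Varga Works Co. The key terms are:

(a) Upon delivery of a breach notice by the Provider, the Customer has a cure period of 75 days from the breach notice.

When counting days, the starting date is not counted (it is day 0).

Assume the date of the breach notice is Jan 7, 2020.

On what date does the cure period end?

Mar 22, 2020

The last day of the cure period: 75 calendar days after Jan 7, 2020 is Mar 22, 2020.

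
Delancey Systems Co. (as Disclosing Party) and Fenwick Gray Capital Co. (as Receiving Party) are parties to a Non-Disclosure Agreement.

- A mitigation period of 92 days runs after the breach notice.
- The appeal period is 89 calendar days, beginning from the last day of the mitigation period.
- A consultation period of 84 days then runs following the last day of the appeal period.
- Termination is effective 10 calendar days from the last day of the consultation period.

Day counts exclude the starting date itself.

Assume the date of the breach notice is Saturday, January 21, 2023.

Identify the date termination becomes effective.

October 23, 2023

The last day of the mitigation period: January 21, 2023 + 92 days = April 23, 2023.
Adding 89 calendar days to April 23, 2023 gives July 21, 2023, which is the last day of the appeal period.
Adding 84 calendar days to July 21, 2023 gives October 13, 2023, which is the last day of the consultation period.
The date termination becomes effective: October 13, 2023 + 10 days = October 23, 2023.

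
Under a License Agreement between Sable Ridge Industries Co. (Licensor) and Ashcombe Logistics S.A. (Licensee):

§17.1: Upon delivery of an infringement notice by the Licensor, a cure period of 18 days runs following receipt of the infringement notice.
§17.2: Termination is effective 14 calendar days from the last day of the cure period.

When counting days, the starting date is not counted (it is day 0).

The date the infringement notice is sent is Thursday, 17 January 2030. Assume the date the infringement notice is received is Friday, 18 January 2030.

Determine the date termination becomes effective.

19 February 2030

The last day of the cure period: 18 January 2030 + 18 days = 5 February 2030.
Adding 14 calendar days to 5 February 2030 gives 19 February 2030, which is the date termination becomes effective.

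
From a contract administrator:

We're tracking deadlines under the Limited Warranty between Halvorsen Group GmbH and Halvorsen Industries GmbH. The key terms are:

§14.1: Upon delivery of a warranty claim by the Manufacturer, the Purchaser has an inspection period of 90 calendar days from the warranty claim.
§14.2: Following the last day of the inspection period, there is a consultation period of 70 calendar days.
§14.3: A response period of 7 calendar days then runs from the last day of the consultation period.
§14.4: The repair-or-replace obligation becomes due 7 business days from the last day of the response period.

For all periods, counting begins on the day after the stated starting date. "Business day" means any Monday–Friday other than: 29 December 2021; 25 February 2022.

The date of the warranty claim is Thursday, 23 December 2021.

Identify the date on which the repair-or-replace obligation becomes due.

The last day of the inspection period: 90 calendar days after 23 December 2021 is 23 March 2022.
The last day of the consultation period: 70 calendar days after 23 March 2022 is 1 June 2022.
The last day of the response period: 7 calendar days after 1 June 2022 is 8 June 2022.
From Wednesday, 8 June 2022, 7 business days (Jun 9, Jun 10, Jun 13, Jun 14, Jun 15, Jun 16, Jun 17, skipping weekends) brings us to Friday, 17 June 2022, which is the date on which the repair-or-replace obligation becomes due.

17 June 2022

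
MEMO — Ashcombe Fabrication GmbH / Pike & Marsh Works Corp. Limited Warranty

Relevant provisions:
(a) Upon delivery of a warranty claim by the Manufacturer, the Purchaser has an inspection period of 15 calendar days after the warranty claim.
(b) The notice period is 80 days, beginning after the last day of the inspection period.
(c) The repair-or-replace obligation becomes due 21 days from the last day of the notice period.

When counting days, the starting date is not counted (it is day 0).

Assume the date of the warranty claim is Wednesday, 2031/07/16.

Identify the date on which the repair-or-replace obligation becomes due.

2031/11/09

The last day of the inspection period: 2031/07/16 + 15 days = 2031/07/31.
The last day of the notice period: 80 calendar days after 2031/07/31 is 2031/10/19.
The date on which the repair-or-replace obligation becomes due: 21 calendar days after 2031/10/19 is 2031/11/09.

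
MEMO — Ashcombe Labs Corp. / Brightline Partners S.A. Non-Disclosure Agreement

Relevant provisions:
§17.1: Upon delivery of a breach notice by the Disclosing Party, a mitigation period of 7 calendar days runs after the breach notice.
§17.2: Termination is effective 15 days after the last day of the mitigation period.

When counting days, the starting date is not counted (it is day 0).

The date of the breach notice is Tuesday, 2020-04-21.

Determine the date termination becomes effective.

Adding 7 calendar days to 2020-04-21 gives 2020-04-28, which is the last day of the mitigation period.
Adding 15 calendar days to 2020-04-28 gives 2020-05-13, which is the date termination becomes effective.

2020-05-13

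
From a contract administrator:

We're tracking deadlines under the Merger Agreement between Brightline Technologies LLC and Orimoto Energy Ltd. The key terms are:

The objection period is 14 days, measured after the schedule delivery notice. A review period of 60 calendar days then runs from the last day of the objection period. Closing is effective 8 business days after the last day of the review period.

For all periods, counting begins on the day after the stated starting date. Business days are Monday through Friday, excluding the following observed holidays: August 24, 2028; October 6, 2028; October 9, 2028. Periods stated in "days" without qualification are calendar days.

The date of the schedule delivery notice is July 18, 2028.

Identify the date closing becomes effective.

The last day of the objection period: July 18, 2028 + 14 days = August 1, 2028.
The last day of the review period: 60 calendar days after August 1, 2028 is September 30, 2028.
The date closing becomes effective: 8 business days after Saturday, September 30, 2028, skipping weekends and the listed holidays on Oct 6, Oct 9 — Oct 2, Oct 3, Oct 4, Oct 5, Oct 10, Oct 11, Oct 12, Oct 13 — lands on Friday, October 13, 2028.

October 13, 2028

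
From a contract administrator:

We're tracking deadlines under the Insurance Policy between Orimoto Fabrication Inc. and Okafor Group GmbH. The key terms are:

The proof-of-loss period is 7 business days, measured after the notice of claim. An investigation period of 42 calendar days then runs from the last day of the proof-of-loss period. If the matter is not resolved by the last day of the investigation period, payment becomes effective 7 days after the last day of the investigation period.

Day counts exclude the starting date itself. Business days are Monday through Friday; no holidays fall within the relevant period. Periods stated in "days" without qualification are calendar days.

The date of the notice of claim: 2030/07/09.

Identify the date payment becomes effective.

The last day of the proof-of-loss period: counting 7 business days from Tuesday, 2030/07/09 (Jul 10, Jul 11, Jul 12, Jul 15, Jul 16, Jul 17, Jul 18, skipping weekends) reaches Thursday, 2030/07/18.
The last day of the investigation period: 42 calendar days after 2030/07/18 is 2030/08/29.
The date payment becomes effective: 2030/08/29 + 7 days = 2030/09/05.

2030/09/05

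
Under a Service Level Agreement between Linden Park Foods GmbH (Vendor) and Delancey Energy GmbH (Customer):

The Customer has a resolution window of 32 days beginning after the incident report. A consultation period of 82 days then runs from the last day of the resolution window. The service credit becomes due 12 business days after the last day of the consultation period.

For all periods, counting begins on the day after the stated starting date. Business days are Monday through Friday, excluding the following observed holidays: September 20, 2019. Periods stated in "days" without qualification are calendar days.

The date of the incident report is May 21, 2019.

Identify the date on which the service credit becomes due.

October 1, 2019

The last day of the resolution window: 32 calendar days after May 21, 2019 is June 22, 2019.
The last day of the consultation period: June 22, 2019 + 82 days = September 12, 2019.
The date on which the service credit becomes due: 12 business days after Thursday, September 12, 2019, skipping weekends and the listed holiday on Sep 20 — Sep 13, Sep 16, Sep 17, Sep 18, …, Sep 27, Sep 30, Oct 1 — lands on Tuesday, October 1, 2019.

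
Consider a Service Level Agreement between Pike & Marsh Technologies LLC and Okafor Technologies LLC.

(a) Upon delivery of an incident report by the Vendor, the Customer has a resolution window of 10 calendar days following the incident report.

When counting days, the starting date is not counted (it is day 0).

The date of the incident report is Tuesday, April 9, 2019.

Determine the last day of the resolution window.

The last day of the resolution window: April 9, 2019 + 10 days = April 19, 2019.

April 19, 2019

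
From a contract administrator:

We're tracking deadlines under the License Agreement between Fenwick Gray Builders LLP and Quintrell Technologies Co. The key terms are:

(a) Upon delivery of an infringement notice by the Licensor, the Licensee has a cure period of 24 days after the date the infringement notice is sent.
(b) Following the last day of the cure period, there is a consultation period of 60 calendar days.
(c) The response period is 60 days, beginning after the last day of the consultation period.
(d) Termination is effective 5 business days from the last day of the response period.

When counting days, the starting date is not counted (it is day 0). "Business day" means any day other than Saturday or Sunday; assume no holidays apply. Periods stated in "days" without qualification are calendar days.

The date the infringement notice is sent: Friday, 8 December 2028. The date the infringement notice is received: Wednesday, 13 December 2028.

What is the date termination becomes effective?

8 May 2029

The last day of the cure period: 24 calendar days after 8 December 2028 is 1 January 2029.
Adding 60 calendar days to 1 January 2029 gives 2 March 2029, which is the last day of the consultation period.
The last day of the response period: 2 March 2029 + 60 days = 1 May 2029.
The date termination becomes effective: counting 5 business days from Tuesday, 1 May 2029 (May 2, May 3, May 4, May 7, May 8, skipping weekends) reaches Tuesday, 8 May 2029.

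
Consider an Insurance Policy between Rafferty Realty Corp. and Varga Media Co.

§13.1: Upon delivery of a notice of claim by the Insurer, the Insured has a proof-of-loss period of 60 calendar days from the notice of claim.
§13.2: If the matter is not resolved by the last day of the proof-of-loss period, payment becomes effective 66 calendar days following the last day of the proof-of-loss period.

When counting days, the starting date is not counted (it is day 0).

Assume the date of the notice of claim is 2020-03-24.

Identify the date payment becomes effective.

The last day of the proof-of-loss period: 2020-03-24 + 60 days = 2020-05-23.
The date payment becomes effective: 66 calendar days after 2020-05-23 is 2020-07-28.

2020-07-28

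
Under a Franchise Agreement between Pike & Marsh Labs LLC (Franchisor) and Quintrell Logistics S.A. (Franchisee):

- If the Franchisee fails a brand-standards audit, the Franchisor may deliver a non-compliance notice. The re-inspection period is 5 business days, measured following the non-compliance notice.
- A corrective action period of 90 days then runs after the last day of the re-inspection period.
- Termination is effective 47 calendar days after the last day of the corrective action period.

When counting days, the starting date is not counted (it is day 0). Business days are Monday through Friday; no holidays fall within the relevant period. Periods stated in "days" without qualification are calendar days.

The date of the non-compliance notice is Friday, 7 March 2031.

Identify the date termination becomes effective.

29 July 2031

The last day of the re-inspection period: counting 5 business days from Friday, 7 March 2031 (Mar 10, Mar 11, Mar 12, Mar 13, Mar 14, skipping weekends) reaches Friday, 14 March 2031.
The last day of the corrective action period: 90 calendar days after 14 March 2031 is 12 June 2031.
The date termination becomes effective: 12 June 2031 + 47 days = 29 July 2031.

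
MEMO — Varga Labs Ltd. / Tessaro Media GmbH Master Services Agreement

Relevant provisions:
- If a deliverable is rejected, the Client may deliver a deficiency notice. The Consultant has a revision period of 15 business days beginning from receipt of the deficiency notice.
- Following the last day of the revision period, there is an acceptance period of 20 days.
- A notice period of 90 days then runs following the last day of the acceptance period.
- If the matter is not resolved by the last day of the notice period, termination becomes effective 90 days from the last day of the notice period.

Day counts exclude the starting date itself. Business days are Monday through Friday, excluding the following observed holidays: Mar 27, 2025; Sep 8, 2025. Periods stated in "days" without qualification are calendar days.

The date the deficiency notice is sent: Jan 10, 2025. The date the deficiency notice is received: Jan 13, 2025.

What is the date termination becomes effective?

Aug 22, 2025

The last day of the revision period: counting 15 business days from Monday, Jan 13, 2025 (Jan 14, Jan 15, Jan 16, Jan 17, …, Jan 30, Jan 31, Feb 3, skipping weekends) reaches Monday, Feb 3, 2025.
Adding 20 calendar days to Feb 3, 2025 gives Feb 23, 2025, which is the last day of the acceptance period.
Adding 90 calendar days to Feb 23, 2025 gives May 24, 2025, which is the last day of the notice period.
The date termination becomes effective: 90 calendar days after May 24, 2025 is Aug 22, 2025.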